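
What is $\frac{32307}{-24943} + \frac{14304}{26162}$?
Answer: $- \frac{244215531}{326279383} \approx -0.74849$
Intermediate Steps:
$\frac{32307}{-24943} + \frac{14304}{26162} = 32307 \left(- \frac{1}{24943}\right) + 14304 \cdot \frac{1}{26162} = - \frac{32307}{24943} + \frac{7152}{13081} = - \frac{244215531}{326279383}$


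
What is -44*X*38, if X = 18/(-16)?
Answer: 1881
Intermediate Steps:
X = -9/8 (X = 18*(-1/16) = -9/8 ≈ -1.1250)
-44*X*38 = -44*(-9/8)*38 = (99/2)*38 = 1881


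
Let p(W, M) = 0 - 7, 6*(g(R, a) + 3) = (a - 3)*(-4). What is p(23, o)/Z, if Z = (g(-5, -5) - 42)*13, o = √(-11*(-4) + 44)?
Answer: 3/221 ≈ 0.013575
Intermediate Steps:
g(R, a) = -1 - 2*a/3 (g(R, a) = -3 + ((a - 3)*(-4))/6 = -3 + ((-3 + a)*(-4))/6 = -3 + (12 - 4*a)/6 = -3 + (2 - 2*a/3) = -1 - 2*a/3)
o = 2*√22 (o = √(44 + 44) = √88 = 2*√22 ≈ 9.3808)
p(W, M) = -7
Z = -1547/3 (Z = ((-1 - ⅔*(-5)) - 42)*13 = ((-1 + 10/3) - 42)*13 = (7/3 - 42)*13 = -119/3*13 = -1547/3 ≈ -515.67)
p(23, o)/Z = -7/(-1547/3) = -7*(-3/1547) = 3/221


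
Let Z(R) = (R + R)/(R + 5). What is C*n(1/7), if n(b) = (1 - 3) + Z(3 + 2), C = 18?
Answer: -18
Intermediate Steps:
Z(R) = 2*R/(5 + R) (Z(R) = (2*R)/(5 + R) = 2*R/(5 + R))
n(b) = -1 (n(b) = (1 - 3) + 2*(3 + 2)/(5 + (3 + 2)) = -2 + 2*5/(5 + 5) = -2 + 2*5/10 = -2 + 2*5*(⅒) = -2 + 1 = -1)
C*n(1/7) = 18*(-1) = -18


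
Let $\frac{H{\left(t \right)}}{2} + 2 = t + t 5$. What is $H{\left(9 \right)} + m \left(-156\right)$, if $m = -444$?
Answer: $69368$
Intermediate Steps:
$H{\left(t \right)} = -4 + 12 t$ ($H{\left(t \right)} = -4 + 2 \left(t + t 5\right) = -4 + 2 \left(t + 5 t\right) = -4 + 2 \cdot 6 t = -4 + 12 t$)
$H{\left(9 \right)} + m \left(-156\right) = \left(-4 + 12 \cdot 9\right) - -69264 = \left(-4 + 108\right) + 69264 = 104 + 69264 = 69368$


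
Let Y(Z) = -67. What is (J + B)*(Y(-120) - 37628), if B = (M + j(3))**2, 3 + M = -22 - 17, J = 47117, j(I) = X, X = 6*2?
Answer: -1810000815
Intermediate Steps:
X = 12
j(I) = 12
M = -42 (M = -3 + (-22 - 17) = -3 - 39 = -42)
B = 900 (B = (-42 + 12)**2 = (-30)**2 = 900)
(J + B)*(Y(-120) - 37628) = (47117 + 900)*(-67 - 37628) = 48017*(-37695) = -1810000815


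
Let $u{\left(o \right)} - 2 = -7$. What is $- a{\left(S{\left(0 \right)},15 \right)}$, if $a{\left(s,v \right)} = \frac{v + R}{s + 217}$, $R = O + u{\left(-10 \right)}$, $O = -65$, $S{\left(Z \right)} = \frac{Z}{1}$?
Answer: $\frac{55}{217} \approx 0.25346$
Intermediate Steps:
$S{\left(Z \right)} = Z$ ($S{\left(Z \right)} = Z 1 = Z$)
$u{\left(o \right)} = -5$ ($u{\left(o \right)} = 2 - 7 = -5$)
$R = -70$ ($R = -65 - 5 = -70$)
$a{\left(s,v \right)} = \frac{-70 + v}{217 + s}$ ($a{\left(s,v \right)} = \frac{v - 70}{s + 217} = \frac{-70 + v}{217 + s}$)
$- a{\left(S{\left(0 \right)},15 \right)} = - \frac{-70 + 15}{217 + 0} = - \frac{-55}{217} = \left(-1\right) \left(- \frac{55}{217}\right) = \frac{55}{217}$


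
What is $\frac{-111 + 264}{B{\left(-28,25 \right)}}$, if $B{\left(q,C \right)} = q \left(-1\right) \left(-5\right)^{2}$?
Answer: $\frac{153}{700} \approx 0.21857$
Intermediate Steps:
$B{\left(q,C \right)} = - 25 q$ ($B{\left(q,C \right)} = - q 25 = - 25 q$)
$\frac{-111 + 264}{B{\left(-28,25 \right)}} = \frac{-111 + 264}{\left(-25\right) \left(-28\right)} = \frac{153}{700}$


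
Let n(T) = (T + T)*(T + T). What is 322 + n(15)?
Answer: 1222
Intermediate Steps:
n(T) = 4*T² (n(T) = (2*T)*(2*T) = 4*T²)
322 + n(15) = 322 + 4*15² = 322 + 4*225 = 322 + 900 = 1222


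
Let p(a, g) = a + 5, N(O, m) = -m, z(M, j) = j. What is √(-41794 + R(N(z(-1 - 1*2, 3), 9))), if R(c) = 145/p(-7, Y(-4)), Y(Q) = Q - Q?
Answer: I*√167466/2 ≈ 204.61*I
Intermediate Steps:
Y(Q) = 0
p(a, g) = 5 + a
R(c) = -145/2 (R(c) = 145/(5 - 7) = 145/(-2) = 145*(-½) = -145/2)
√(-41794 + R(N(z(-1 - 1*2, 3), 9))) = √(-41794 - 145/2) = √(-83733/2) = I*√167466/2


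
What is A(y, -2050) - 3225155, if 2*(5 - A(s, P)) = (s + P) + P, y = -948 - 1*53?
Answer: -6445199/2 ≈ -3.2226e+6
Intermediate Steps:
y = -1001 (y = -948 - 53 = -1001)
A(s, P) = 5 - P - s/2 (A(s, P) = 5 - ((s + P) + P)/2 = 5 - ((P + s) + P)/2 = 5 - (s + 2*P)/2 = 5 + (-P - s/2) = 5 - P - s/2)
A(y, -2050) - 3225155 = (5 - 1*(-2050) - ½*(-1001)) - 3225155 = (5 + 2050 + 1001/2) - 3225155 = 5111/2 - 3225155 = -6445199/2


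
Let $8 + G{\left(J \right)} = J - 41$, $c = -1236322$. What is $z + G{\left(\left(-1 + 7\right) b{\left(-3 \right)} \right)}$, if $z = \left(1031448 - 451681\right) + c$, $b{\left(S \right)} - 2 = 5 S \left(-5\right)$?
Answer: $-656142$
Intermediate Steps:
$b{\left(S \right)} = 2 - 25 S$ ($b{\left(S \right)} = 2 + 5 S \left(-5\right) = 2 - 25 S$)
$z = -656555$ ($z = \left(1031448 - 451681\right) - 1236322 = 579767 - 1236322 = -656555$)
$G{\left(J \right)} = -49 + J$ ($G{\left(J \right)} = -8 + \left(J - 41\right) = -8 + \left(-41 + J\right) = -49 + J$)
$z + G{\left(\left(-1 + 7\right) b{\left(-3 \right)} \right)} = -656555 - \left(49 - \left(-1 + 7\right) \left(2 - -75\right)\right) = -656555 - \left(49 - 6 \left(2 + 75\right)\right) = -656555 + \left(-49 + 6 \cdot 77\right) = -656555 + \left(-49 + 462\right) = -656555 + 413 = -656142$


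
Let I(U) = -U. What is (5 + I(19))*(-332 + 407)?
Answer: -1050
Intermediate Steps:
(5 + I(19))*(-332 + 407) = (5 - 1*19)*(-332 + 407) = (5 - 19)*75 = -14*75 = -1050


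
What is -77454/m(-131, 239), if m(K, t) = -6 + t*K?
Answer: 77454/31315 ≈ 2.4734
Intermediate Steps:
m(K, t) = -6 + K*t
-77454/m(-131, 239) = -77454/(-6 - 131*239) = -77454/(-6 - 31309) = -77454/(-31315) = -77454*(-1/31315) = 77454/31315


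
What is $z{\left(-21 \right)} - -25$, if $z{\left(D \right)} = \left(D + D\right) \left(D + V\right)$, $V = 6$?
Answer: $655$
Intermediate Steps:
$z{\left(D \right)} = 2 D \left(6 + D\right)$ ($z{\left(D \right)} = \left(D + D\right) \left(D + 6\right) = 2 D \left(6 + D\right)$)
$z{\left(-21 \right)} - -25 = 2 \left(-21\right) \left(6 - 21\right) - -25 = 2 \left(-21\right) \left(-15\right) + 25 = 630 + 25 = 655$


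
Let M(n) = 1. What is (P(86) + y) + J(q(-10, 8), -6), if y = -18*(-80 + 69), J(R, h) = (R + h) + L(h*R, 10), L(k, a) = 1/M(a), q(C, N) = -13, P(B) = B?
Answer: 266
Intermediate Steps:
L(k, a) = 1 (L(k, a) = 1/1 = 1)
J(R, h) = 1 + R + h (J(R, h) = (R + h) + 1 = 1 + R + h)
y = 198 (y = -18*(-11) = 198)
(P(86) + y) + J(q(-10, 8), -6) = (86 + 198) + (1 - 13 - 6) = 284 - 18 = 266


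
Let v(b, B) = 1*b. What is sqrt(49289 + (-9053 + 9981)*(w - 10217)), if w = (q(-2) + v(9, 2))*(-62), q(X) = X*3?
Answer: I*sqrt(9604695) ≈ 3099.1*I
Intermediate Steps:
v(b, B) = b
q(X) = 3*X
w = -186 (w = (3*(-2) + 9)*(-62) = (-6 + 9)*(-62) = 3*(-62) = -186)
sqrt(49289 + (-9053 + 9981)*(w - 10217)) = sqrt(49289 + (-9053 + 9981)*(-186 - 10217)) = sqrt(49289 + 928*(-10403)) = sqrt(49289 - 9653984) = sqrt(-9604695) = I*sqrt(9604695)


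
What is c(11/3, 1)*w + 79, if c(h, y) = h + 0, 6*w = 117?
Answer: 301/2 ≈ 150.50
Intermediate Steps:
w = 39/2 (w = (⅙)*117 = 39/2 ≈ 19.500)
c(h, y) = h
c(11/3, 1)*w + 79 = (11/3)*(39/2) + 79 = 143/2 + 79 = 301/2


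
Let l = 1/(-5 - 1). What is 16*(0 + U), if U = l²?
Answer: 4/9 ≈ 0.44444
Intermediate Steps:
l = -⅙ (l = 1/(-6) = -⅙ ≈ -0.16667)
U = 1/36 (U = (-⅙)² = 1/36 ≈ 0.027778)
16*(0 + U) = 16*(0 + 1/36) = 16*(1/36) = 4/9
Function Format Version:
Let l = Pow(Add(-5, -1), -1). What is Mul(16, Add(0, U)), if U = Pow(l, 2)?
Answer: Rational(4, 9) ≈ 0.44444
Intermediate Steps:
l = Rational(-1, 6) (l = Pow(-6, -1) = Rational(-1, 6) ≈ -0.16667)
U = Rational(1, 36) (U = Pow(Rational(-1, 6), 2) = Rational(1, 36) ≈ 0.027778)
Mul(16, Add(0, U)) = Mul(16, Add(0, Rational(1, 36))) = Mul(16, Rational(1, 36)) = Rational(4, 9)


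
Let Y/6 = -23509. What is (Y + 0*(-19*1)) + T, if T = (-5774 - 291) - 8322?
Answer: -155441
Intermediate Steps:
T = -14387 (T = -6065 - 8322 = -14387)
Y = -141054 (Y = 6*(-23509) = -141054)
(Y + 0*(-19*1)) + T = (-141054 + 0*(-19*1)) - 14387 = (-141054 + 0*(-19)) - 14387 = (-141054 + 0) - 14387 = -141054 - 14387 = -155441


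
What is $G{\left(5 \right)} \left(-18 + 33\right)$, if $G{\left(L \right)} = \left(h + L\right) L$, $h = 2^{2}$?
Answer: $675$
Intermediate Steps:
$h = 4$
$G{\left(L \right)} = L \left(4 + L\right)$ ($G{\left(L \right)} = \left(4 + L\right) L = L \left(4 + L\right)$)
$G{\left(5 \right)} \left(-18 + 33\right) = 5 \left(4 + 5\right) \left(-18 + 33\right) = 5 \cdot 9 \cdot 15 = 45 \cdot 15 = 675$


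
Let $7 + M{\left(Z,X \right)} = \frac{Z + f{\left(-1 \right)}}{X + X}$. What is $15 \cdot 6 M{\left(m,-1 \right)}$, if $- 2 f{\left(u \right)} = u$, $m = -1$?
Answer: $- \frac{1215}{2} \approx -607.5$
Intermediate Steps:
$f{\left(u \right)} = - \frac{u}{2}$
$M{\left(Z,X \right)} = -7 + \frac{\frac{1}{2} + Z}{2 X}$ ($M{\left(Z,X \right)} = -7 + \frac{Z - - \frac{1}{2}}{X + X} = -7 + \frac{Z + \frac{1}{2}}{2 X} = -7 + \left(\frac{1}{2} + Z\right) \frac{1}{2 X} = -7 + \frac{\frac{1}{2} + Z}{2 X}$)
$15 \cdot 6 M{\left(m,-1 \right)} = 15 \cdot 6 \frac{1 - -28 + 2 \left(-1\right)}{4 \left(-1\right)} = 90 \cdot \frac{1}{4} \left(-1\right) \left(1 + 28 - 2\right) = 90 \cdot \frac{1}{4} \left(-1\right) 27 = 90 \left(- \frac{27}{4}\right) = - \frac{1215}{2}$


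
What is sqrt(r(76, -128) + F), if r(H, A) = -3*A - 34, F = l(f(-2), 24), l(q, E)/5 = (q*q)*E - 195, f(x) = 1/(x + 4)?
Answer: I*sqrt(595) ≈ 24.393*I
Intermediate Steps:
f(x) = 1/(4 + x)
l(q, E) = -975 + 5*E*q**2 (l(q, E) = 5*((q*q)*E - 195) = 5*(q**2*E - 195) = 5*(E*q**2 - 195) = 5*(-195 + E*q**2) = -975 + 5*E*q**2)
F = -945 (F = -975 + 5*24*(1/(4 - 2))**2 = -975 + 5*24*(1/2)**2 = -975 + 5*24*(1/4) = -975 + 30 = -945)
r(H, A) = -34 - 3*A
sqrt(r(76, -128) + F) = sqrt((-34 - 3*(-128)) - 945) = sqrt((-34 + 384) - 945) = sqrt(350 - 945) = sqrt(-595) = I*sqrt(595)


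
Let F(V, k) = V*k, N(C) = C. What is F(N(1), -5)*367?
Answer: -1835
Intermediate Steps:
F(N(1), -5)*367 = (1*(-5))*367 = -5*367 = -1835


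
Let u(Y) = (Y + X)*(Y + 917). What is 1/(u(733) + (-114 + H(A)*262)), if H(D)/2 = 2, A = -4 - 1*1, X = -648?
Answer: 1/141184 ≈ 7.0830e-6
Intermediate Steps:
A = -5 (A = -4 - 1 = -5)
u(Y) = (-648 + Y)*(917 + Y) (u(Y) = (Y - 648)*(Y + 917) = (-648 + Y)*(917 + Y))
H(D) = 4 (H(D) = 2*2 = 4)
1/(u(733) + (-114 + H(A)*262)) = 1/((-594216 + 733**2 + 269*733) + (-114 + 4*262)) = 1/((-594216 + 537289 + 197177) + (-114 + 1048)) = 1/(140250 + 934) = 1/141184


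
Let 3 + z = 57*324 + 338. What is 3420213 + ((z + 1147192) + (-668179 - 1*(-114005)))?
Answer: 4032034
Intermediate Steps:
z = 18803 (z = -3 + (57*324 + 338) = -3 + (18468 + 338) = -3 + 18806 = 18803)
3420213 + ((z + 1147192) + (-668179 - 1*(-114005))) = 3420213 + ((18803 + 1147192) + (-668179 - 1*(-114005))) = 3420213 + (1165995 + (-668179 + 114005)) = 3420213 + (1165995 - 554174) = 3420213 + 611821 = 4032034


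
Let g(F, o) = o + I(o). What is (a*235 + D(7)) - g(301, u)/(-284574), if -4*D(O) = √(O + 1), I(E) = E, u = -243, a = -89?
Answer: -991977616/47429 - √2/2 ≈ -20916.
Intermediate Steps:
D(O) = -√(1 + O)/4 (D(O) = -√(O + 1)/4 = -√(1 + O)/4)
g(F, o) = 2*o (g(F, o) = o + o = 2*o)
(a*235 + D(7)) - g(301, u)/(-284574) = (-89*235 - √(1 + 7)/4) - 2*(-243)/(-284574) = (-20915 - √2/2) - (-486)*(-1)/284574 = (-20915 - √2/2) - 1*81/47429 = (-20915 - √2/2) - 81/47429 = -991977616/47429 - √2/2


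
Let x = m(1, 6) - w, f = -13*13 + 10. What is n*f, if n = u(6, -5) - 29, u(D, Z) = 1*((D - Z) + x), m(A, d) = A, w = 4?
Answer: 3339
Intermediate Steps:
f = -159 (f = -169 + 10 = -159)
x = -3 (x = 1 - 1*4 = 1 - 4 = -3)
u(D, Z) = -3 + D - Z (u(D, Z) = 1*((D - Z) - 3) = 1*(-3 + D - Z) = -3 + D - Z)
n = -21 (n = (-3 + 6 - 1*(-5)) - 29 = (-3 + 6 + 5) - 29 = 8 - 29 = -21)
n*f = -21*(-159) = 3339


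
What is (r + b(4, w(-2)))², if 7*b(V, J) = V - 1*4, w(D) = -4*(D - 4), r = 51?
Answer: 2601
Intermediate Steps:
w(D) = 16 - 4*D (w(D) = -4*(-4 + D) = 16 - 4*D)
b(V, J) = -4/7 + V/7 (b(V, J) = (V - 1*4)/7 = (V - 4)/7 = (-4 + V)/7 = -4/7 + V/7)
(r + b(4, w(-2)))² = (51 + (-4/7 + (⅐)*4))² = (51 + (-4/7 + 4/7))² = (51 + 0)² = 51² = 2601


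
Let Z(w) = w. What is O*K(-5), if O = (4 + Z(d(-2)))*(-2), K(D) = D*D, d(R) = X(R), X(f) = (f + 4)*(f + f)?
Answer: 200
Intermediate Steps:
X(f) = 2*f*(4 + f) (X(f) = (4 + f)*(2*f) = 2*f*(4 + f))
d(R) = 2*R*(4 + R)
K(D) = D²
O = 8 (O = (4 + 2*(-2)*(4 - 2))*(-2) = (4 + 2*(-2)*2)*(-2) = (4 - 8)*(-2) = -4*(-2) = 8)
O*K(-5) = 8*(-5)² = 8*25 = 200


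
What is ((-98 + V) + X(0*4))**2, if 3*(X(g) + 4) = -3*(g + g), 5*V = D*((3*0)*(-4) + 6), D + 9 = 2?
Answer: 304704/25 ≈ 12188.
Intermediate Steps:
D = -7 (D = -9 + 2 = -7)
V = -42/5 (V = (-7*((3*0)*(-4) + 6))/5 = (-7*(0*(-4) + 6))/5 = (-7*(0 + 6))/5 = (-7*6)/5 = (1/5)*(-42) = -42/5 ≈ -8.4000)
X(g) = -4 - 2*g (X(g) = -4 + (-3*(g + g))/3 = -4 + (-6*g)/3 = -4 - 2*g)
((-98 + V) + X(0*4))**2 = ((-98 - 42/5) + (-4 - 0*4))**2 = (-532/5 + (-4 - 2*0))**2 = (-532/5 + (-4 + 0))**2 = (-532/5 - 4)**2 = (-552/5)**2 = 304704/25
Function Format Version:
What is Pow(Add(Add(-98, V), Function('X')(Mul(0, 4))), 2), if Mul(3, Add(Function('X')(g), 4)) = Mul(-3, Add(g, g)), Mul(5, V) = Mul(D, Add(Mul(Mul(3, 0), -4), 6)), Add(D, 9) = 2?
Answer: Rational(304704, 25) ≈ 12188.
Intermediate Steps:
D = -7 (D = Add(-9, 2) = -7)
V = Rational(-42, 5) (V = Mul(Rational(1, 5), Mul(-7, Add(Mul(Mul(3, 0), -4), 6))) = Mul(Rational(1, 5), Mul(-7, Add(Mul(0, -4), 6))) = Mul(Rational(1, 5), Mul(-7, Add(0, 6))) = Mul(Rational(1, 5), Mul(-7, 6)) = Mul(Rational(1, 5), -42) = Rational(-42, 5) ≈ -8.4000)
Function('X')(g) = Add(-4, Mul(-2, g)) (Function('X')(g) = Add(-4, Mul(Rational(1, 3), Mul(-3, Add(g, g)))) = Add(-4, Mul(Rational(1, 3), Mul(-3, Mul(2, g)))) = Add(-4, Mul(Rational(1, 3), Mul(-6, g))) = Add(-4, Mul(-2, g)))
Pow(Add(Add(-98, V), Function('X')(Mul(0, 4))), 2) = Pow(Add(Add(-98, Rational(-42, 5)), Add(-4, Mul(-2, Mul(0, 4)))), 2) = Pow(Add(Rational(-532, 5), Add(-4, Mul(-2, 0))), 2) = Pow(Add(Rational(-532, 5), Add(-4, 0)), 2) = Pow(Add(Rational(-532, 5), -4), 2) = Pow(Rational(-552, 5), 2) = Rational(304704, 25)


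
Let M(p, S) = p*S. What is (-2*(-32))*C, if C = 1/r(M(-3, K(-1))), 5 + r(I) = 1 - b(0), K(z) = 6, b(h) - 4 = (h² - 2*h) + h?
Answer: -8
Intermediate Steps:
b(h) = 4 + h² - h (b(h) = 4 + ((h² - 2*h) + h) = 4 + (h² - h) = 4 + h² - h)
M(p, S) = S*p
r(I) = -8 (r(I) = -5 + (1 - (4 + 0² - 1*0)) = -5 + (1 - (4 + 0 + 0)) = -5 + (1 - 1*4) = -5 + (1 - 4) = -5 - 3 = -8)
C = -⅛ (C = 1/(-8) = -⅛ ≈ -0.12500)
(-2*(-32))*C = -2*(-32)*(-⅛) = 64*(-⅛) = -8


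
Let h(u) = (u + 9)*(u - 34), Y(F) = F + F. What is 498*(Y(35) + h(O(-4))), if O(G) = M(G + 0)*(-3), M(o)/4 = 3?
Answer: 976080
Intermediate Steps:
M(o) = 12 (M(o) = 4*3 = 12)
Y(F) = 2*F
O(G) = -36 (O(G) = 12*(-3) = -36)
h(u) = (-34 + u)*(9 + u) (h(u) = (9 + u)*(-34 + u) = (-34 + u)*(9 + u))
498*(Y(35) + h(O(-4))) = 498*(2*35 + (-306 + (-36)² - 25*(-36))) = 498*(70 + (-306 + 1296 + 900)) = 498*(70 + 1890) = 498*1960 = 976080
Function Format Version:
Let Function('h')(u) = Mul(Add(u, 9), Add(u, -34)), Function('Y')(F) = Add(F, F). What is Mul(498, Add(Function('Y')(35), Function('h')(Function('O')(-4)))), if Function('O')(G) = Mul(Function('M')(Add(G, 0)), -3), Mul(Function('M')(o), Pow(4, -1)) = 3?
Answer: 976080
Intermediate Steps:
Function('M')(o) = 12 (Function('M')(o) = Mul(4, 3) = 12)
Function('Y')(F) = Mul(2, F)
Function('O')(G) = -36 (Function('O')(G) = Mul(12, -3) = -36)
Function('h')(u) = Mul(Add(-34, u), Add(9, u)) (Function('h')(u) = Mul(Add(9, u), Add(-34, u)) = Mul(Add(-34, u), Add(9, u)))
Mul(498, Add(Function('Y')(35), Function('h')(Function('O')(-4)))) = Mul(498, Add(Mul(2, 35), Add(-306, Pow(-36, 2), Mul(-25, -36)))) = Mul(498, Add(70, Add(-306, 1296, 900))) = Mul(498, Add(70, 1890)) = Mul(498, 1960) = 976080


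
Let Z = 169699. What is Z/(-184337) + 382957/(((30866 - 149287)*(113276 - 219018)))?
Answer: -2124912737707509/2308281441017734 ≈ -0.92056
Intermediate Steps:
Z/(-184337) + 382957/(((30866 - 149287)*(113276 - 219018))) = 169699/(-184337) + 382957/(((30866 - 149287)*(113276 - 219018))) = 169699*(-1/184337) + 382957/((-118421*(-105742))) = -169699/184337 + 382957/12522073382 = -2124912737707509/2308281441017734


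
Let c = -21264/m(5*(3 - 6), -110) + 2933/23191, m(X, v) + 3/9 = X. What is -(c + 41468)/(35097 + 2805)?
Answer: -3265501217/2888094498 ≈ -1.1307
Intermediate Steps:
m(X, v) = -1/3 + X
c = 105681085/76199 (c = -21264/(-1/3 + 5*(3 - 6)) + 2933/23191 = -21264/(-1/3 + 5*(-3)) + 2933*(1/23191) = -21264/(-1/3 - 15) + 419/3313 = -21264/(-46/3) + 419/3313 = -21264*(-3/46) + 419/3313 = 31896/23 + 419/3313 = 105681085/76199 ≈ 1386.9)
-(c + 41468)/(35097 + 2805) = -(105681085/76199 + 41468)/(35097 + 2805) = -3265501217/(76199*37902) = -1*3265501217/2888094498 = -3265501217/2888094498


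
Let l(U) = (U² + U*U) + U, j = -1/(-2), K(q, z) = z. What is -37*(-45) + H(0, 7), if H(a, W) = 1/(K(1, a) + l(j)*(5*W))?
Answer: 58276/35 ≈ 1665.0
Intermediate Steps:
j = ½ (j = -1*(-½) = ½ ≈ 0.50000)
l(U) = U + 2*U² (l(U) = (U² + U²) + U = 2*U² + U = U + 2*U²)
H(a, W) = 1/(a + 5*W) (H(a, W) = 1/(a + ((1 + 2*(½))/2)*(5*W)) = 1/(a + ((1 + 1)/2)*(5*W)) = 1/(a + ((½)*2)*(5*W)) = 1/(a + 1*(5*W)) = 1/(a + 5*W))
-37*(-45) + H(0, 7) = -37*(-45) + 1/(0 + 5*7) = 1665 + 1/(0 + 35) = 1665 + 1/35 = 58276/35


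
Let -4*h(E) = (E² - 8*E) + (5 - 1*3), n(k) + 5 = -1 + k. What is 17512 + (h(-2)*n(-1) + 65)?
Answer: 35231/2 ≈ 17616.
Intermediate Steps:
n(k) = -6 + k (n(k) = -5 + (-1 + k) = -6 + k)
h(E) = -½ + 2*E - E²/4 (h(E) = -((E² - 8*E) + (5 - 1*3))/4 = -((E² - 8*E) + (5 - 3))/4 = -((E² - 8*E) + 2)/4 = -(2 + E² - 8*E)/4 = -½ + 2*E - E²/4)
17512 + (h(-2)*n(-1) + 65) = 17512 + ((-½ + 2*(-2) - ¼*(-2)²)*(-6 - 1) + 65) = 17512 + ((-½ - 4 - ¼*4)*(-7) + 65) = 17512 + ((-½ - 4 - 1)*(-7) + 65) = 17512 + (-11/2*(-7) + 65) = 17512 + (77/2 + 65) = 17512 + 207/2 = 35231/2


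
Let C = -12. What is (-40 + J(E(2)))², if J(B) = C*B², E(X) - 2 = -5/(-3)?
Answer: 364816/9 ≈ 40535.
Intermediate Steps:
E(X) = 11/3 (E(X) = 2 - 5/(-3) = 2 - 5*(-⅓) = 2 + 5/3 = 11/3)
J(B) = -12*B²
(-40 + J(E(2)))² = (-40 - 12*(11/3)²)² = (-40 - 12*121/9)² = (-40 - 484/3)² = (-604/3)² = 364816/9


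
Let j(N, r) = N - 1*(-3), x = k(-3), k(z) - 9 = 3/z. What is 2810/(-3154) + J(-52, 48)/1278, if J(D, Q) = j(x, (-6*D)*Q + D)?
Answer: -1778243/2015406 ≈ -0.88233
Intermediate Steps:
k(z) = 9 + 3/z
x = 8 (x = 9 + 3/(-3) = 9 + 3*(-⅓) = 9 - 1 = 8)
j(N, r) = 3 + N (j(N, r) = N + 3 = 3 + N)
J(D, Q) = 11 (J(D, Q) = 3 + 8 = 11)
2810/(-3154) + J(-52, 48)/1278 = 2810/(-3154) + 11/1278 = 2810*(-1/3154) + 11*(1/1278) = -1405/1577 + 11/1278 = -1778243/2015406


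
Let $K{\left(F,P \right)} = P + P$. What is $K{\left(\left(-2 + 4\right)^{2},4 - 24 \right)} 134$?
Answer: $-5360$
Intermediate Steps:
$K{\left(F,P \right)} = 2 P$
$K{\left(\left(-2 + 4\right)^{2},4 - 24 \right)} 134 = 2 \left(4 - 24\right) 134 = 2 \left(-20\right) 134 = \left(-40\right) 134 = -5360$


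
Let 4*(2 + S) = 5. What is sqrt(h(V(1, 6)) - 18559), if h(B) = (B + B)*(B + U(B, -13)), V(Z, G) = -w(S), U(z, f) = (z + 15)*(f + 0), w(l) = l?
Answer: 7*I*sqrt(385) ≈ 137.35*I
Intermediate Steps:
S = -3/4 (S = -2 + (1/4)*5 = -2 + 5/4 = -3/4 ≈ -0.75000)
U(z, f) = f*(15 + z) (U(z, f) = (15 + z)*f = f*(15 + z))
V(Z, G) = 3/4 (V(Z, G) = -1*(-3/4) = 3/4)
h(B) = 2*B*(-195 - 12*B) (h(B) = (B + B)*(B - 13*(15 + B)) = (2*B)*(B + (-195 - 13*B)) = (2*B)*(-195 - 12*B) = 2*B*(-195 - 12*B))
sqrt(h(V(1, 6)) - 18559) = sqrt(6*(3/4)*(-65 - 4*3/4) - 18559) = sqrt(6*(3/4)*(-65 - 3) - 18559) = sqrt(6*(3/4)*(-68) - 18559) = sqrt(-306 - 18559) = sqrt(-18865) = 7*I*sqrt(385)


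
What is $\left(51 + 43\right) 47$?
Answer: $4418$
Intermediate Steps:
$\left(51 + 43\right) 47 = 94 \cdot 47 = 4418$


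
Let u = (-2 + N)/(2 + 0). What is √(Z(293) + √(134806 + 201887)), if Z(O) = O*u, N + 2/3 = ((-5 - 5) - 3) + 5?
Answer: √(-14064 + 9*√336693)/3 ≈ 31.343*I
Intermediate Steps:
N = -26/3 (N = -⅔ + (((-5 - 5) - 3) + 5) = -⅔ + ((-10 - 3) + 5) = -⅔ + (-13 + 5) = -⅔ - 8 = -26/3 ≈ -8.6667)
u = -16/3 (u = (-2 - 26/3)/(2 + 0) = -32/3/2 = -32/3*½ = -16/3 ≈ -5.3333)
Z(O) = -16*O/3 (Z(O) = O*(-16/3) = -16*O/3)
√(Z(293) + √(134806 + 201887)) = √(-16/3*293 + √(134806 + 201887)) = √(-4688/3 + √336693)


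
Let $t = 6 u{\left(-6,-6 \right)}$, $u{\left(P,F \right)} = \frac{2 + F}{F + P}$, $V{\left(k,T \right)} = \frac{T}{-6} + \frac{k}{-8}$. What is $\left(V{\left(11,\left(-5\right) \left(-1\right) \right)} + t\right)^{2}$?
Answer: $\frac{25}{576} \approx 0.043403$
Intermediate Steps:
$V{\left(k,T \right)} = - \frac{T}{6} - \frac{k}{8}$ ($V{\left(k,T \right)} = T \left(- \frac{1}{6}\right) + k \left(- \frac{1}{8}\right) = - \frac{T}{6} - \frac{k}{8}$)
$u{\left(P,F \right)} = \frac{2 + F}{F + P}$
$t = 2$ ($t = 6 \frac{2 - 6}{-6 - 6} = 6 \frac{1}{-12} \left(-4\right) = 6 \left(\left(- \frac{1}{12}\right) \left(-4\right)\right) = 6 \cdot \frac{1}{3} = 2$)
$\left(V{\left(11,\left(-5\right) \left(-1\right) \right)} + t\right)^{2} = \left(\left(- \frac{\left(-5\right) \left(-1\right)}{6} - \frac{11}{8}\right) + 2\right)^{2} = \left(\left(\left(- \frac{1}{6}\right) 5 - \frac{11}{8}\right) + 2\right)^{2} = \left(\left(- \frac{5}{6} - \frac{11}{8}\right) + 2\right)^{2} = \left(- \frac{53}{24} + 2\right)^{2} = \left(- \frac{5}{24}\right)^{2} = \frac{25}{576}$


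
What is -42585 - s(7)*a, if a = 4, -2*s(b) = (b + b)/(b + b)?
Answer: -42583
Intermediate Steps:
s(b) = -1/2 (s(b) = -(b + b)/(2*(b + b)) = -2*b/(2*(2*b)) = -2*b*1/(2*b)/2 = -1/2*1 = -1/2)
-42585 - s(7)*a = -42585 - (-1)*4/2 = -42585 - 1*(-2) = -42585 + 2 = -42583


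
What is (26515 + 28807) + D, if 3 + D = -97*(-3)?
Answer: 55610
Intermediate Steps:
D = 288 (D = -3 - 97*(-3) = -3 + 291 = 288)
(26515 + 28807) + D = (26515 + 28807) + 288 = 55322 + 288 = 55610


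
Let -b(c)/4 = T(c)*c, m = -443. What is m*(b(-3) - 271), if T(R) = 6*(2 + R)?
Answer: 151949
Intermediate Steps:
T(R) = 12 + 6*R
b(c) = -4*c*(12 + 6*c) (b(c) = -4*(12 + 6*c)*c = -4*c*(12 + 6*c))
m*(b(-3) - 271) = -443*(-24*(-3)*(2 - 3) - 271) = -443*(-24*(-3)*(-1) - 271) = -443*(-72 - 271) = -443*(-343) = 151949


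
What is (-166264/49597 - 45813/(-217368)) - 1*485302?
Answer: -1743992669218661/3593600232 ≈ -4.8531e+5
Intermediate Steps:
(-166264/49597 - 45813/(-217368)) - 1*485302 = (-166264*1/49597 - 45813*(-1/217368)) - 485302 = (-166264/49597 + 15271/72456) - 485302 = -11289428597/3593600232 - 485302 = -1743992669218661/3593600232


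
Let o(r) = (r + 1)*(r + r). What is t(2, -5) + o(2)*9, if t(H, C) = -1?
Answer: 107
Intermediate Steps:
o(r) = 2*r*(1 + r) (o(r) = (1 + r)*(2*r) = 2*r*(1 + r))
t(2, -5) + o(2)*9 = -1 + (2*2*(1 + 2))*9 = -1 + (2*2*3)*9 = -1 + 12*9 = -1 + 108 = 107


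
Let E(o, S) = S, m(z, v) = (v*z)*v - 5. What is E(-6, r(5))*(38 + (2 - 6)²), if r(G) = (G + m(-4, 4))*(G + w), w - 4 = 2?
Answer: -38016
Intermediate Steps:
w = 6 (w = 4 + 2 = 6)
m(z, v) = -5 + z*v² (m(z, v) = z*v² - 5 = -5 + z*v²)
r(G) = (-69 + G)*(6 + G) (r(G) = (G + (-5 - 4*4²))*(G + 6) = (G + (-5 - 4*16))*(6 + G) = (G + (-5 - 64))*(6 + G) = (G - 69)*(6 + G) = (-69 + G)*(6 + G))
E(-6, r(5))*(38 + (2 - 6)²) = (-414 + 5² - 63*5)*(38 + (2 - 6)²) = (-414 + 25 - 315)*(38 + (-4)²) = -704*(38 + 16) = -704*54 = -38016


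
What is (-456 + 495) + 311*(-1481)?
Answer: -460552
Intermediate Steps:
(-456 + 495) + 311*(-1481) = 39 - 460591 = -460552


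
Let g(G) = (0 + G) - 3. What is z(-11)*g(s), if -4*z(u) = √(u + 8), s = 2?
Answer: I*√3/4 ≈ 0.43301*I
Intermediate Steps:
g(G) = -3 + G (g(G) = G - 3 = -3 + G)
z(u) = -√(8 + u)/4 (z(u) = -√(u + 8)/4 = -√(8 + u)/4)
z(-11)*g(s) = (-√(8 - 11)/4)*(-3 + 2) = -I*√3/4*(-1) = I*√3/4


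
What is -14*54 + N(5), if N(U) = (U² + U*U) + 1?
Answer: -705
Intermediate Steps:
N(U) = 1 + 2*U² (N(U) = (U² + U²) + 1 = 2*U² + 1 = 1 + 2*U²)
-14*54 + N(5) = -14*54 + (1 + 2*5²) = -756 + (1 + 2*25) = -756 + (1 + 50) = -756 + 51 = -705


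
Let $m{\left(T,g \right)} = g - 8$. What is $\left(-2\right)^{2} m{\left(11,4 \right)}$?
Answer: $-16$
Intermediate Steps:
$m{\left(T,g \right)} = -8 + g$
$\left(-2\right)^{2} m{\left(11,4 \right)} = \left(-2\right)^{2} \left(-8 + 4\right) = 4 \left(-4\right) = -16$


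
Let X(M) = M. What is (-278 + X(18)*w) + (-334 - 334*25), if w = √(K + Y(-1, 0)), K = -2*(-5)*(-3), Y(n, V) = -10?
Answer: -8962 + 36*I*√10 ≈ -8962.0 + 113.84*I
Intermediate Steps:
K = -30 (K = 10*(-3) = -30)
w = 2*I*√10 (w = √(-30 - 10) = √(-40) = 2*I*√10 ≈ 6.3246*I)
(-278 + X(18)*w) + (-334 - 334*25) = (-278 + 18*(2*I*√10)) + (-334 - 334*25) = (-278 + 36*I*√10) + (-334 - 8350) = (-278 + 36*I*√10) - 8684 = -8962 + 36*I*√10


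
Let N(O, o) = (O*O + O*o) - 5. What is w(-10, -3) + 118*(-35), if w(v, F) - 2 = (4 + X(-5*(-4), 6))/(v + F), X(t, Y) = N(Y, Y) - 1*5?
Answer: -53730/13 ≈ -4133.1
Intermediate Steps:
N(O, o) = -5 + O² + O*o (N(O, o) = (O² + O*o) - 5 = -5 + O² + O*o)
X(t, Y) = -10 + 2*Y² (X(t, Y) = (-5 + Y² + Y*Y) - 1*5 = (-5 + Y² + Y²) - 5 = (-5 + 2*Y²) - 5 = -10 + 2*Y²)
w(v, F) = 2 + 66/(F + v) (w(v, F) = 2 + (4 + (-10 + 2*6²))/(v + F) = 2 + (4 + (-10 + 2*36))/(F + v) = 2 + (4 + (-10 + 72))/(F + v) = 2 + (4 + 62)/(F + v) = 2 + 66/(F + v))
w(-10, -3) + 118*(-35) = 2*(33 - 3 - 10)/(-3 - 10) + 118*(-35) = 2*20/(-13) - 4130 = 2*(-1/13)*20 - 4130 = -40/13 - 4130 = -53730/13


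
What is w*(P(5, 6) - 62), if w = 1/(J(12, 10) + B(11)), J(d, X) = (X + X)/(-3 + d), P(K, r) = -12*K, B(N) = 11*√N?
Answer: 21960/107411 - 108702*√11/107411 ≈ -3.1520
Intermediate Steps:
J(d, X) = 2*X/(-3 + d) (J(d, X) = (2*X)/(-3 + d) = 2*X/(-3 + d))
w = 1/(20/9 + 11*√11) (w = 1/(2*10/(-3 + 12) + 11*√11) = 1/(2*10/9 + 11*√11) = 1/(2*10*(⅑) + 11*√11) = 1/(20/9 + 11*√11) ≈ 0.025836)
w*(P(5, 6) - 62) = (-180/107411 + 891*√11/107411)*(-12*5 - 62) = (-180/107411 + 891*√11/107411)*(-60 - 62) = (-180/107411 + 891*√11/107411)*(-122) = 21960/107411 - 108702*√11/107411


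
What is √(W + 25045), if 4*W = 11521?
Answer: √111701/2 ≈ 167.11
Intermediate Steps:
W = 11521/4 (W = (¼)*11521 = 11521/4 ≈ 2880.3)
√(W + 25045) = √(11521/4 + 25045) = √(111701/4) = √111701/2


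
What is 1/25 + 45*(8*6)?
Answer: 54001/25 ≈ 2160.0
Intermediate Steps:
1/25 + 45*(8*6) = 1/25 + 45*48 = 1/25 + 2160 = 54001/25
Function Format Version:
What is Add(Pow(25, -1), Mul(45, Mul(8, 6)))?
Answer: Rational(54001, 25) ≈ 2160.0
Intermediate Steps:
Add(Pow(25, -1), Mul(45, Mul(8, 6))) = Add(Rational(1, 25), Mul(45, 48)) = Add(Rational(1, 25), 2160) = Rational(54001, 25)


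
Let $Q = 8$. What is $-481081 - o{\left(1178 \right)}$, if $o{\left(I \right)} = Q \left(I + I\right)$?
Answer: $-499929$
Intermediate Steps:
$o{\left(I \right)} = 16 I$ ($o{\left(I \right)} = 8 \left(I + I\right) = 8 \cdot 2 I = 16 I$)
$-481081 - o{\left(1178 \right)} = -481081 - 16 \cdot 1178 = -481081 - 18848 = -499929$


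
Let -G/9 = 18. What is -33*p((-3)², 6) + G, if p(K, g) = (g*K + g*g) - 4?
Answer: -3000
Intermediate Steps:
p(K, g) = -4 + g² + K*g (p(K, g) = (K*g + g²) - 4 = (g² + K*g) - 4 = -4 + g² + K*g)
G = -162 (G = -9*18 = -162)
-33*p((-3)², 6) + G = -33*(-4 + 6² + (-3)²*6) - 162 = -33*(-4 + 36 + 9*6) - 162 = -33*(-4 + 36 + 54) - 162 = -33*86 - 162 = -2838 - 162 = -3000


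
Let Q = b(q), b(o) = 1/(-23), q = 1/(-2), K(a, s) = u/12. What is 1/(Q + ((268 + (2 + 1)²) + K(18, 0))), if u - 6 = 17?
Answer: 276/76969 ≈ 0.0035859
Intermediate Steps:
u = 23 (u = 6 + 17 = 23)
K(a, s) = 23/12
q = -½ ≈ -0.50000
b(o) = -1/23
Q = -1/23 ≈ -0.043478
1/(Q + ((268 + (2 + 1)²) + K(18, 0))) = 1/(-1/23 + ((268 + (2 + 1)²) + 23/12)) = 1/(-1/23 + ((268 + 3²) + 23/12)) = 1/(-1/23 + ((268 + 9) + 23/12)) = 1/(-1/23 + (277 + 23/12)) = 1/(-1/23 + 3347/12) = 1/(76969/276) = 276/76969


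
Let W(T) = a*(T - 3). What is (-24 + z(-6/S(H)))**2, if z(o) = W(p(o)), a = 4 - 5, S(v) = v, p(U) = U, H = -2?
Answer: 576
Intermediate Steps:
a = -1
W(T) = 3 - T (W(T) = -(T - 3) = -(-3 + T) = 3 - T)
z(o) = 3 - o
(-24 + z(-6/S(H)))**2 = (-24 + (3 - (-6)/(-2)))**2 = (-24 + (3 - (-6)*(-1)/2))**2 = (-24 + (3 - 1*3))**2 = (-24 + (3 - 3))**2 = (-24 + 0)**2 = (-24)**2 = 576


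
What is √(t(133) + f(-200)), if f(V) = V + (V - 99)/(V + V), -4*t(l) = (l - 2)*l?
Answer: I*√1822001/20 ≈ 67.491*I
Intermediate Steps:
t(l) = -l*(-2 + l)/4 (t(l) = -(l - 2)*l/4 = -(-2 + l)*l/4 = -l*(-2 + l)/4)
f(V) = V + (-99 + V)/(2*V) (f(V) = V + (-99 + V)/((2*V)) = V + (-99 + V)*(1/(2*V)) = V + (-99 + V)/(2*V))
√(t(133) + f(-200)) = √((¼)*133*(2 - 1*133) + (½ - 200 - 99/2/(-200))) = √((¼)*133*(2 - 133) + (½ - 200 - 99/2*(-1/200))) = √((¼)*133*(-131) + (½ - 200 + 99/400)) = √(-17423/4 - 79701/400) = √(-1822001/400) = I*√1822001/20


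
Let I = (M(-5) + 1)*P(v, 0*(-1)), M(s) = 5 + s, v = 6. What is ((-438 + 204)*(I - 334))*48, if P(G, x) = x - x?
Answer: 3751488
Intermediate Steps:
P(G, x) = 0
I = 0 (I = ((5 - 5) + 1)*0 = (0 + 1)*0 = 1*0 = 0)
((-438 + 204)*(I - 334))*48 = ((-438 + 204)*(0 - 334))*48 = -234*(-334)*48 = 78156*48 = 3751488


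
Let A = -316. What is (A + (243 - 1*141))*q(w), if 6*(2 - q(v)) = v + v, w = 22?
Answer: 3424/3 ≈ 1141.3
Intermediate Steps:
q(v) = 2 - v/3 (q(v) = 2 - (v + v)/6 = 2 - v/3)
(A + (243 - 1*141))*q(w) = (-316 + (243 - 1*141))*(2 - ⅓*22) = (-316 + (243 - 141))*(2 - 22/3) = (-316 + 102)*(-16/3) = -214*(-16/3) = 3424/3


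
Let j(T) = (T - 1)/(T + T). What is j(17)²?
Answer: 64/289 ≈ 0.22145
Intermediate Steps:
j(T) = (-1 + T)/(2*T) (j(T) = (-1 + T)/((2*T)) = (-1 + T)*(1/(2*T)) = (-1 + T)/(2*T))
j(17)² = ((½)*(-1 + 17)/17)² = ((½)*(1/17)*16)² = (8/17)² = 64/289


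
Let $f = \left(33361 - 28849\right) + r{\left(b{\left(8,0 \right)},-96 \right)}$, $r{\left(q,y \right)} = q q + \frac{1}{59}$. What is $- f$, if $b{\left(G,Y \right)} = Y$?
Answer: $- \frac{266209}{59} \approx -4512.0$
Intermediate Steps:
$r{\left(q,y \right)} = \frac{1}{59} + q^{2}$ ($r{\left(q,y \right)} = q^{2} + \frac{1}{59} = \frac{1}{59} + q^{2}$)
$f = \frac{266209}{59}$ ($f = \left(33361 - 28849\right) + \left(\frac{1}{59} + 0^{2}\right) = 4512 + \left(\frac{1}{59} + 0\right) = 4512 + \frac{1}{59} = \frac{266209}{59} \approx 4512.0$)
$- f = \left(-1\right) \frac{266209}{59} = - \frac{266209}{59}$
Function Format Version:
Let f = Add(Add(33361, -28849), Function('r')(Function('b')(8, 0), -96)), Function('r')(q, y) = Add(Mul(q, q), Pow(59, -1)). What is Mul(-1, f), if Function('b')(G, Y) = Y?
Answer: Rational(-266209, 59) ≈ -4512.0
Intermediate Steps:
Function('r')(q, y) = Add(Rational(1, 59), Pow(q, 2)) (Function('r')(q, y) = Add(Pow(q, 2), Rational(1, 59)) = Add(Rational(1, 59), Pow(q, 2)))
f = Rational(266209, 59) (f = Add(Add(33361, -28849), Add(Rational(1, 59), Pow(0, 2))) = Add(4512, Add(Rational(1, 59), 0)) = Add(4512, Rational(1, 59)) = Rational(266209, 59) ≈ 4512.0)
Mul(-1, f) = Mul(-1, Rational(266209, 59)) = Rational(-266209, 59)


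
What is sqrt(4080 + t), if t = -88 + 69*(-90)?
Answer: I*sqrt(2218) ≈ 47.096*I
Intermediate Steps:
t = -6298 (t = -88 - 6210 = -6298)
sqrt(4080 + t) = sqrt(4080 - 6298) = sqrt(-2218) = I*sqrt(2218)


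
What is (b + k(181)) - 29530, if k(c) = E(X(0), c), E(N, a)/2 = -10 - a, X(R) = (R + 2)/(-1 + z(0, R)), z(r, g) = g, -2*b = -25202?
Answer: -17311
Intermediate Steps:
b = 12601 (b = -½*(-25202) = 12601)
X(R) = (2 + R)/(-1 + R) (X(R) = (R + 2)/(-1 + R) = (2 + R)/(-1 + R))
E(N, a) = -20 - 2*a (E(N, a) = 2*(-10 - a) = -20 - 2*a)
k(c) = -20 - 2*c
(b + k(181)) - 29530 = (12601 + (-20 - 2*181)) - 29530 = (12601 + (-20 - 362)) - 29530 = (12601 - 382) - 29530 = 12219 - 29530 = -17311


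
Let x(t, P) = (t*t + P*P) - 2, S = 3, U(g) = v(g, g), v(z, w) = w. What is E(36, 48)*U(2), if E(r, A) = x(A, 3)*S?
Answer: 13866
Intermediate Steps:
U(g) = g
x(t, P) = -2 + P**2 + t**2 (x(t, P) = (t**2 + P**2) - 2 = (P**2 + t**2) - 2 = -2 + P**2 + t**2)
E(r, A) = 21 + 3*A**2 (E(r, A) = (-2 + 3**2 + A**2)*3 = (-2 + 9 + A**2)*3 = (7 + A**2)*3 = 21 + 3*A**2)
E(36, 48)*U(2) = (21 + 3*48**2)*2 = (21 + 3*2304)*2 = (21 + 6912)*2 = 6933*2 = 13866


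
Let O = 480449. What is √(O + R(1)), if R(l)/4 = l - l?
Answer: √480449 ≈ 693.14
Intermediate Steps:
R(l) = 0 (R(l) = 4*(l - l) = 4*0 = 0)
√(O + R(1)) = √(480449 + 0) = √480449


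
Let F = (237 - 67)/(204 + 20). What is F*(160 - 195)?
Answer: -425/16 ≈ -26.563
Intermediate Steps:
F = 85/112 (F = 170/224 = 170*(1/224) = 85/112 ≈ 0.75893)
F*(160 - 195) = 85*(160 - 195)/112 = (85/112)*(-35) = -425/16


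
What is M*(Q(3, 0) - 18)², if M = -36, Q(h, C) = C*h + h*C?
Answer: -11664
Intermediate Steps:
Q(h, C) = 2*C*h (Q(h, C) = C*h + C*h = 2*C*h)
M*(Q(3, 0) - 18)² = -36*(2*0*3 - 18)² = -36*(0 - 18)² = -36*(-18)² = -36*324 = -11664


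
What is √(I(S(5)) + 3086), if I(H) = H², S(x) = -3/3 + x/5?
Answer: √3086 ≈ 55.552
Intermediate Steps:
S(x) = -1 + x/5 (S(x) = -3*⅓ + x*(⅕) = -1 + x/5)
√(I(S(5)) + 3086) = √((-1 + (⅕)*5)² + 3086) = √((-1 + 1)² + 3086) = √(0² + 3086) = √(0 + 3086) = √3086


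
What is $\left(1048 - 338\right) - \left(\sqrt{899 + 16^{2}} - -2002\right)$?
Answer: $-1292 - \sqrt{1155} \approx -1326.0$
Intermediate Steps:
$\left(1048 - 338\right) - \left(\sqrt{899 + 16^{2}} - -2002\right) = 710 - \left(\sqrt{899 + 256} + 2002\right) = 710 - \left(\sqrt{1155} + 2002\right) = 710 - \left(2002 + \sqrt{1155}\right) = -1292 - \sqrt{1155}$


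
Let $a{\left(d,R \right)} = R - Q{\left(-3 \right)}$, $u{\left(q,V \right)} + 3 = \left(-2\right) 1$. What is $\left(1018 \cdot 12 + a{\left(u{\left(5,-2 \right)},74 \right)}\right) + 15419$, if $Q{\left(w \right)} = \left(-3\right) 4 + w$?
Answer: $27724$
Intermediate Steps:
$u{\left(q,V \right)} = -5$ ($u{\left(q,V \right)} = -3 - 2 = -5$)
$Q{\left(w \right)} = -12 + w$
$a{\left(d,R \right)} = 15 + R$ ($a{\left(d,R \right)} = R - \left(-12 - 3\right) = R - -15 = R + 15 = 15 + R$)
$\left(1018 \cdot 12 + a{\left(u{\left(5,-2 \right)},74 \right)}\right) + 15419 = \left(1018 \cdot 12 + \left(15 + 74\right)\right) + 15419 = \left(12216 + 89\right) + 15419 = 12305 + 15419 = 27724$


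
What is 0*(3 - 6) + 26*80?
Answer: 2080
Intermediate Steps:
0*(3 - 6) + 26*80 = 0*(-3) + 2080 = 0 + 2080 = 2080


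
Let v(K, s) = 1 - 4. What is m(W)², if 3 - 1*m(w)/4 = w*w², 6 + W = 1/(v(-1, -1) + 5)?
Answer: 1836025/4 ≈ 4.5901e+5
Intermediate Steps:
v(K, s) = -3
W = -11/2 (W = -6 + 1/(-3 + 5) = -6 + 1/2 = -6 + ½ = -11/2 ≈ -5.5000)
m(w) = 12 - 4*w³ (m(w) = 12 - 4*w*w² = 12 - 4*w³)
m(W)² = (12 - 4*(-11/2)³)² = (12 - 4*(-1331/8))² = (12 + 1331/2)² = (1355/2)² = 1836025/4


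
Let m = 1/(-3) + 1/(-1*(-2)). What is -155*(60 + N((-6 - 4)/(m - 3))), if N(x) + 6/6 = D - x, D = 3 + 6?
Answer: -169880/17 ≈ -9992.9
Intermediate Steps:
m = ⅙ (m = 1*(-⅓) + 1/2 = -⅓ + 1*(½) = -⅓ + ½ = ⅙ ≈ 0.16667)
D = 9
N(x) = 8 - x (N(x) = -1 + (9 - x) = 8 - x)
-155*(60 + N((-6 - 4)/(m - 3))) = -155*(60 + (8 - (-6 - 4)/(⅙ - 3))) = -155*(60 + (8 - (-10)/(-17/6))) = -155*(60 + (8 - (-10)*(-6)/17)) = -155*(60 + (8 - 1*60/17)) = -155*(60 + (8 - 60/17)) = -155*(60 + 76/17) = -155*1096/17 = -169880/17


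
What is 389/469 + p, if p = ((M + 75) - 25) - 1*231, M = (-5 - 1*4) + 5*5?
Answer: -76996/469 ≈ -164.17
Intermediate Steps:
M = 16 (M = (-5 - 4) + 25 = -9 + 25 = 16)
p = -165 (p = ((16 + 75) - 25) - 1*231 = (91 - 25) - 231 = 66 - 231 = -165)
389/469 + p = 389/469 - 165 = -76996/469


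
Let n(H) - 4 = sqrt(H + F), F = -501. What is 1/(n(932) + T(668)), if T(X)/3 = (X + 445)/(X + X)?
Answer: -11600488/693895687 + 1784896*sqrt(431)/693895687 ≈ 0.036684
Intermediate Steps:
n(H) = 4 + sqrt(-501 + H) (n(H) = 4 + sqrt(H - 501) = 4 + sqrt(-501 + H))
T(X) = 3*(445 + X)/(2*X) (T(X) = 3*((X + 445)/(X + X)) = 3*((445 + X)/((2*X))) = 3*((445 + X)*(1/(2*X))) = 3*((445 + X)/(2*X)) = 3*(445 + X)/(2*X))
1/(n(932) + T(668)) = 1/((4 + sqrt(-501 + 932)) + (3/2)*(445 + 668)/668) = 1/((4 + sqrt(431)) + (3/2)*(1/668)*1113) = 1/((4 + sqrt(431)) + 3339/1336) = 1/(8683/1336 + sqrt(431))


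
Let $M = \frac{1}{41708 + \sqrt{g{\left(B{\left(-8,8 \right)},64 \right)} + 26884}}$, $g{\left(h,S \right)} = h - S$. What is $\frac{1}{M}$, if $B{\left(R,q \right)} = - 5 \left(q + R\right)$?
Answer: $41708 + 6 \sqrt{745} \approx 41872.0$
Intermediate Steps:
$B{\left(R,q \right)} = - 5 R - 5 q$ ($B{\left(R,q \right)} = - 5 \left(R + q\right) = - 5 R - 5 q$)
$M = \frac{1}{41708 + 6 \sqrt{745}}$ ($M = \frac{1}{41708 + \sqrt{\left(\left(\left(-5\right) \left(-8\right) - 40\right) - 64\right) + 26884}} = \frac{1}{41708 + \sqrt{\left(\left(40 - 40\right) - 64\right) + 26884}} = \frac{1}{41708 + \sqrt{\left(0 - 64\right) + 26884}} = \frac{1}{41708 + \sqrt{-64 + 26884}} = \frac{1}{41708 + \sqrt{26820}} = \frac{1}{41708 + 6 \sqrt{745}} \approx 2.3882 \cdot 10^{-5}$)
$\frac{1}{M} = \frac{1}{\frac{10427}{434882611} - \frac{3 \sqrt{745}}{869765222}}$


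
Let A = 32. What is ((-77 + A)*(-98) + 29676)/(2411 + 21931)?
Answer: 5681/4057 ≈ 1.4003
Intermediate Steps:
((-77 + A)*(-98) + 29676)/(2411 + 21931) = ((-77 + 32)*(-98) + 29676)/(2411 + 21931) = (-45*(-98) + 29676)/24342 = (4410 + 29676)*(1/24342) = 34086*(1/24342) = 5681/4057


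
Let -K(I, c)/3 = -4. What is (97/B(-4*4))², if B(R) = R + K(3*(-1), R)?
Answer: 9409/16 ≈ 588.06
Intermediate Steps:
K(I, c) = 12 (K(I, c) = -3*(-4) = 12)
B(R) = 12 + R (B(R) = R + 12 = 12 + R)
(97/B(-4*4))² = (97/(12 - 4*4))² = (97/(12 - 16))² = (97/(-4))² = (97*(-¼))² = (-97/4)² = 9409/16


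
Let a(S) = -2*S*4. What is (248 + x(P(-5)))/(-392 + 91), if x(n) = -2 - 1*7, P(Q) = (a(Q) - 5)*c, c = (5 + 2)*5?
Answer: -239/301 ≈ -0.79402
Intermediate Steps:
c = 35 (c = 7*5 = 35)
a(S) = -8*S
P(Q) = -175 - 280*Q (P(Q) = (-8*Q - 5)*35 = (-5 - 8*Q)*35 = -175 - 280*Q)
x(n) = -9 (x(n) = -2 - 7 = -9)
(248 + x(P(-5)))/(-392 + 91) = (248 - 9)/(-392 + 91) = 239/(-301) = 239*(-1/301) = -239/301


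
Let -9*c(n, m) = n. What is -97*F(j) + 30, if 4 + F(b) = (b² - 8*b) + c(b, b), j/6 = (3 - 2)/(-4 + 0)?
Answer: -11765/12 ≈ -980.42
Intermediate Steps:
j = -3/2 (j = 6*((3 - 2)/(-4 + 0)) = 6*(1/(-4)) = 6*(1*(-¼)) = 6*(-¼) = -3/2 ≈ -1.5000)
c(n, m) = -n/9
F(b) = -4 + b² - 73*b/9 (F(b) = -4 + ((b² - 8*b) - b/9) = -4 + (b² - 73*b/9) = -4 + b² - 73*b/9)
-97*F(j) + 30 = -97*(-4 + (-3/2)² - 73/9*(-3/2)) + 30 = -97*(-4 + 9/4 + 73/6) + 30 = -97*125/12 + 30 = -12125/12 + 30 = -11765/12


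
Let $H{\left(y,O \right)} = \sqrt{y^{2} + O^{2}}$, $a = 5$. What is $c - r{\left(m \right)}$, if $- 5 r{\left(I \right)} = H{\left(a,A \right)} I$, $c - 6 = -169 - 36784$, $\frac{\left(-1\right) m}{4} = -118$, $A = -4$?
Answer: $-36947 + \frac{472 \sqrt{41}}{5} \approx -36343.0$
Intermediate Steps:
$m = 472$ ($m = \left(-4\right) \left(-118\right) = 472$)
$H{\left(y,O \right)} = \sqrt{O^{2} + y^{2}}$
$c = -36947$ ($c = 6 - 36953 = -36947$)
$r{\left(I \right)} = - \frac{I \sqrt{41}}{5}$ ($r{\left(I \right)} = - \frac{\sqrt{\left(-4\right)^{2} + 5^{2}} I}{5} = - \frac{\sqrt{16 + 25} I}{5} = - \frac{\sqrt{41} I}{5} = - \frac{I \sqrt{41}}{5}$)
$c - r{\left(m \right)} = -36947 - \left(- \frac{1}{5}\right) 472 \sqrt{41} = -36947 - - \frac{472 \sqrt{41}}{5} = -36947 + \frac{472 \sqrt{41}}{5}$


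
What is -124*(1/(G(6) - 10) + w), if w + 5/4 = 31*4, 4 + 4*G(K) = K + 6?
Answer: -30411/2 ≈ -15206.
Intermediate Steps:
G(K) = 1/2 + K/4 (G(K) = -1 + (K + 6)/4 = -1 + (6 + K)/4 = -1 + (3/2 + K/4) = 1/2 + K/4)
w = 491/4 (w = -5/4 + 31*4 = -5/4 + 124 = 491/4 ≈ 122.75)
-124*(1/(G(6) - 10) + w) = -124*(1/((1/2 + (1/4)*6) - 10) + 491/4) = -124*(1/((1/2 + 3/2) - 10) + 491/4) = -124*(1/(2 - 10) + 491/4) = -124*(1/(-8) + 491/4) = -124*(-1/8 + 491/4) = -124*981/8 = -30411/2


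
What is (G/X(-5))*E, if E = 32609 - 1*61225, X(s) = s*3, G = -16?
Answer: -457856/15 ≈ -30524.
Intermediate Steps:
X(s) = 3*s
E = -28616 (E = 32609 - 61225 = -28616)
(G/X(-5))*E = -16/(3*(-5))*(-28616) = -16/(-15)*(-28616) = -16*(-1/15)*(-28616) = (16/15)*(-28616) = -457856/15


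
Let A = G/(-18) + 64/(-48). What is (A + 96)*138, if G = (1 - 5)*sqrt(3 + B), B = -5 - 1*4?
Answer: 13064 + 92*I*sqrt(6)/3 ≈ 13064.0 + 75.118*I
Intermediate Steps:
B = -9 (B = -5 - 4 = -9)
G = -4*I*sqrt(6) (G = (1 - 5)*sqrt(3 - 9) = -4*I*sqrt(6) ≈ -9.798*I)
A = -4/3 + 2*I*sqrt(6)/9 (A = -4*I*sqrt(6)/(-18) + 64/(-48) = -4*I*sqrt(6)*(-1/18) + 64*(-1/48) = 2*I*sqrt(6)/9 - 4/3 = -4/3 + 2*I*sqrt(6)/9 ≈ -1.3333 + 0.54433*I)
(A + 96)*138 = ((-4/3 + 2*I*sqrt(6)/9) + 96)*138 = (284/3 + 2*I*sqrt(6)/9)*138 = 13064 + 92*I*sqrt(6)/3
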